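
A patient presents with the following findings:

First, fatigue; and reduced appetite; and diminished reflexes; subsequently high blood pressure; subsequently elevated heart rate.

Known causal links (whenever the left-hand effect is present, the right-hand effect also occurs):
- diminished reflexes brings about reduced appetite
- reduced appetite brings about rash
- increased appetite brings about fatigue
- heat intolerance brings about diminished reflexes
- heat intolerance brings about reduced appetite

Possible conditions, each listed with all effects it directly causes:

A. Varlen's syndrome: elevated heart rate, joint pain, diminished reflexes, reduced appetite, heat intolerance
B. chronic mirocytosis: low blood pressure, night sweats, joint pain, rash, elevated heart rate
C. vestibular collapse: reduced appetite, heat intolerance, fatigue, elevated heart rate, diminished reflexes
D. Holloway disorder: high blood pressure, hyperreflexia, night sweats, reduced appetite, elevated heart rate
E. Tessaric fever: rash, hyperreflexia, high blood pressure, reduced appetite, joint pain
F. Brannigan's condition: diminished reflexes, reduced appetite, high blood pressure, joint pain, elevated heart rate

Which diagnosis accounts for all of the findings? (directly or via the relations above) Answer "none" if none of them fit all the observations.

For each candidate, compare predicted effects to what was observed:
(A) Varlen's syndrome — does not account for fatigue, high blood pressure
(B) chronic mirocytosis — fatigue NO; reduced appetite NO; diminished reflexes NO; high blood pressure NO; elevated heart rate yes
(C) vestibular collapse — does not account for high blood pressure
(D) Holloway disorder — fatigue NO; reduced appetite yes; diminished reflexes NO; high blood pressure yes; elevated heart rate yes
(E) Tessaric fever — fails on fatigue, diminished reflexes, elevated heart rate (predicts hyperreflexia, not diminished reflexes)
(F) Brannigan's condition — does not account for fatigue
Every candidate fails on at least one observation.

none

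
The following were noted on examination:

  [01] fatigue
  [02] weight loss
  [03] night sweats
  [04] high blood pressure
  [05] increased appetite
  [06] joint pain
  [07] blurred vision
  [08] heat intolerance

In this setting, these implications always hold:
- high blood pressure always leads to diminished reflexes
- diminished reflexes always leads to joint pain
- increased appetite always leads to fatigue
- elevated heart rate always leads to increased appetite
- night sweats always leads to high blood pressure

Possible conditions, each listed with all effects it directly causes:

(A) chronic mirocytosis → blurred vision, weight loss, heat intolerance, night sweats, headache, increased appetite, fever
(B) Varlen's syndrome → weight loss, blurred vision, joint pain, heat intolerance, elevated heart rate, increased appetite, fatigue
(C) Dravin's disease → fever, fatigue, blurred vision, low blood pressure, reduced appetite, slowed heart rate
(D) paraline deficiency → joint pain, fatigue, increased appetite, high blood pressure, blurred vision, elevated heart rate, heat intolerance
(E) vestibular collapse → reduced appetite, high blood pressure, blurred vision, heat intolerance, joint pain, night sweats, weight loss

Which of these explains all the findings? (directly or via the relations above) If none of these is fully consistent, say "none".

Checking each candidate against the observations:
(A) chronic mirocytosis — fatigue + (via increased appetite → fatigue); weight loss +; night sweats +; high blood pressure + (via night sweats → high blood pressure); increased appetite +; joint pain + (via night sweats → high blood pressure → diminished reflexes → joint pain); blurred vision +; heat intolerance +
(B) Varlen's syndrome — does not account for night sweats, high blood pressure
(C) Dravin's disease — fails on weight loss, night sweats, high blood pressure, increased appetite, joint pain, heat intolerance (predicts low blood pressure, not high blood pressure; predicts reduced appetite, not increased appetite)
(D) paraline deficiency — fatigue +; weight loss -; night sweats -; high blood pressure +; increased appetite +; joint pain +; blurred vision +; heat intolerance +
(E) vestibular collapse — fatigue -; weight loss +; night sweats +; high blood pressure +; increased appetite -; joint pain +; blurred vision +; heat intolerance +
Only (A) is consistent with every observation.

A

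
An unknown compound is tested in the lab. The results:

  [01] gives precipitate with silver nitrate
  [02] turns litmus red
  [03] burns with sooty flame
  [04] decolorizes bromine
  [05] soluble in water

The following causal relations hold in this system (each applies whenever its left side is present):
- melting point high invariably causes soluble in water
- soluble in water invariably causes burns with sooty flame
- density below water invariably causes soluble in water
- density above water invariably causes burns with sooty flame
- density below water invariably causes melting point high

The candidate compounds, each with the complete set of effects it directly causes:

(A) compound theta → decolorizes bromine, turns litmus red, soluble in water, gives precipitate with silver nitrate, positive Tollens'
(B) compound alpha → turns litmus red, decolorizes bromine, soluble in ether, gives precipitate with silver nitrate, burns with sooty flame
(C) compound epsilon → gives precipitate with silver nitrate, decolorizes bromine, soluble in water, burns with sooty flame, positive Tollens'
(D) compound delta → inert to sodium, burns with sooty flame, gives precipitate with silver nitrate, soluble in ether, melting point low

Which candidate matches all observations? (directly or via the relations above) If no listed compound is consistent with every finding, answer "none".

A

Testing each hypothesis:
(A) compound theta — gives precipitate with silver nitrate match; turns litmus red match; burns with sooty flame match (via soluble in water → burns with sooty flame); decolorizes bromine match; soluble in water match
(B) compound alpha — gives precipitate with silver nitrate match; turns litmus red match; burns with sooty flame match; decolorizes bromine match; soluble in water miss
(C) compound epsilon — does not account for turns litmus red
(D) compound delta — does not account for turns litmus red, decolorizes bromine, soluble in water
(A) is the only candidate with no mismatches.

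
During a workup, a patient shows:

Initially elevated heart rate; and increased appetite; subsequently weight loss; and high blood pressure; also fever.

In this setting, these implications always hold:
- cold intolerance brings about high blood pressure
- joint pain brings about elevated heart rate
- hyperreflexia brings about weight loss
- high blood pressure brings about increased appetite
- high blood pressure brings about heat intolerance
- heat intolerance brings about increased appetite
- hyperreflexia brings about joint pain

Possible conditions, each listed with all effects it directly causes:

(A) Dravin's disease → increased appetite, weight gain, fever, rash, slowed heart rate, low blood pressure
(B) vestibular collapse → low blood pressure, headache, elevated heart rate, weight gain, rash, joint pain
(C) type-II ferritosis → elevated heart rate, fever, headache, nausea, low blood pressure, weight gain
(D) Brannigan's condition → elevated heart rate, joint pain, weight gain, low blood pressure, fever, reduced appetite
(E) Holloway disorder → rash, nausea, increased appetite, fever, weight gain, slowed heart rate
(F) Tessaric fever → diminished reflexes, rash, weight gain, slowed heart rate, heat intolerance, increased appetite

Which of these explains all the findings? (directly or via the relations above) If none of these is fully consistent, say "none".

For each candidate, compare predicted effects to what was observed:
(A) Dravin's disease — fails on elevated heart rate, weight loss, high blood pressure (predicts slowed heart rate, not elevated heart rate; predicts weight gain, not weight loss; predicts low blood pressure, not high blood pressure)
(B) vestibular collapse — elevated heart rate +; increased appetite -; weight loss -; high blood pressure -; fever -
(C) type-II ferritosis — elevated heart rate +; increased appetite -; weight loss -; high blood pressure -; fever +
(D) Brannigan's condition — elevated heart rate +; increased appetite -; weight loss -; high blood pressure -; fever +
(E) Holloway disorder — fails on elevated heart rate, weight loss, high blood pressure (predicts slowed heart rate, not elevated heart rate; predicts weight gain, not weight loss)
(F) Tessaric fever — fails on elevated heart rate, weight loss, high blood pressure, fever (predicts slowed heart rate, not elevated heart rate; predicts weight gain, not weight loss)
None of the listed candidates fits everything.

none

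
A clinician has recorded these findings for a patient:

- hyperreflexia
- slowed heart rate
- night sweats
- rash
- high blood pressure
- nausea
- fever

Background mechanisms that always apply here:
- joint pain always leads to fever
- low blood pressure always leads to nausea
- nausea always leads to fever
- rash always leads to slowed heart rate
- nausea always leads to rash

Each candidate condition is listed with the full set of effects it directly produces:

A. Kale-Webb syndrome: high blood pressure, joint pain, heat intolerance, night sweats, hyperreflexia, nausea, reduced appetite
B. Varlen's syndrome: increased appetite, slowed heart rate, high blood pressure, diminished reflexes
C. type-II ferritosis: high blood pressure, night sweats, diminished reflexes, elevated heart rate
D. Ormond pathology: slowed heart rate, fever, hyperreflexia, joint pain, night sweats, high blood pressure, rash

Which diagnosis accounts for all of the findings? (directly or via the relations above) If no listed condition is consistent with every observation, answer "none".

Testing each hypothesis:
(A) Kale-Webb syndrome — accounts for every observation (slowed heart rate via nausea → rash → slowed heart rate)
(B) Varlen's syndrome — fails on hyperreflexia, night sweats, rash, nausea, fever (predicts diminished reflexes, not hyperreflexia)
(C) type-II ferritosis — fails on hyperreflexia, slowed heart rate, rash, nausea, fever (predicts diminished reflexes, not hyperreflexia; predicts elevated heart rate, not slowed heart rate)
(D) Ormond pathology — hyperreflexia yes; slowed heart rate yes; night sweats yes; rash yes; high blood pressure yes; nausea NO; fever yes
(A) is the only candidate with no mismatches.

A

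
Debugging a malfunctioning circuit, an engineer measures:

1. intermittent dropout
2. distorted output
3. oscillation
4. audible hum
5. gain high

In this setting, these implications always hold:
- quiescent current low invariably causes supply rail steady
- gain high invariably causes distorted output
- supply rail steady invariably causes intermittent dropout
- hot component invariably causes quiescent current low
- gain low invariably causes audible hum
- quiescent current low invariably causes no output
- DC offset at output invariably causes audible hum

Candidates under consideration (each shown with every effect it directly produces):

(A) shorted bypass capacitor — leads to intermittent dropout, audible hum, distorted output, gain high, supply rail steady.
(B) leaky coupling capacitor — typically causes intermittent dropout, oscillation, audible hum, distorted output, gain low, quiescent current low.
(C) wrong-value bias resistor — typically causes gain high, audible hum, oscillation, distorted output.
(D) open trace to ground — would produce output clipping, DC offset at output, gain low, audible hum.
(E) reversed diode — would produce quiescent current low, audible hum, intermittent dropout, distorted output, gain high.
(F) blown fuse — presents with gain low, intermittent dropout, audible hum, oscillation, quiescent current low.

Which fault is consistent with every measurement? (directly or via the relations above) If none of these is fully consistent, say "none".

none

For each candidate, compare predicted effects to what was observed:
(A) shorted bypass capacitor — intermittent dropout +; distorted output +; oscillation -; audible hum +; gain high +
(B) leaky coupling capacitor — fails on gain high (predicts gain low, not gain high)
(C) wrong-value bias resistor — intermittent dropout -; distorted output +; oscillation +; audible hum +; gain high +
(D) open trace to ground — fails on intermittent dropout, distorted output, oscillation, gain high (predicts gain low, not gain high)
(E) reversed diode — intermittent dropout +; distorted output +; oscillation -; audible hum +; gain high +
(F) blown fuse — intermittent dropout +; distorted output -; oscillation +; audible hum +; gain high -
No candidate is consistent with all observations.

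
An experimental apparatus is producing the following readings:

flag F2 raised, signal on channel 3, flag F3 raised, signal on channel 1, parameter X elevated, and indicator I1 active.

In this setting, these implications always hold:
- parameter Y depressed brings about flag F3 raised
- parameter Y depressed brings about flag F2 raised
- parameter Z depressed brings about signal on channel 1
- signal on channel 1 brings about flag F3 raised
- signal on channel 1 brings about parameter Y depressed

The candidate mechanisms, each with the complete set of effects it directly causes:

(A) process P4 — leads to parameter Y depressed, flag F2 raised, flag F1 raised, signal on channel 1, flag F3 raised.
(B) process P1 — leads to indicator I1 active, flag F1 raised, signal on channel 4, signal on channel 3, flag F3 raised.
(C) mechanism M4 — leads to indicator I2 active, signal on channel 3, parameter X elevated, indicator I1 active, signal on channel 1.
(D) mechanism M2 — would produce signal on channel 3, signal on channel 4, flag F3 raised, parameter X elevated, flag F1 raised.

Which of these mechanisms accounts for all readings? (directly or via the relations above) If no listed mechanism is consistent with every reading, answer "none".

For each candidate, compare predicted effects to what was observed:
(A) process P4 — does not account for signal on channel 3, parameter X elevated, indicator I1 active
(B) process P1 — does not account for flag F2 raised, signal on channel 1, parameter X elevated
(C) mechanism M4 — flag F2 raised match (via signal on channel 1 → parameter Y depressed → flag F2 raised); signal on channel 3 match; flag F3 raised match (via signal on channel 1 → flag F3 raised); signal on channel 1 match; parameter X elevated match; indicator I1 active match
(D) mechanism M2 — does not account for flag F2 raised, signal on channel 1, indicator I1 active
Only (C) is consistent with every observation.

C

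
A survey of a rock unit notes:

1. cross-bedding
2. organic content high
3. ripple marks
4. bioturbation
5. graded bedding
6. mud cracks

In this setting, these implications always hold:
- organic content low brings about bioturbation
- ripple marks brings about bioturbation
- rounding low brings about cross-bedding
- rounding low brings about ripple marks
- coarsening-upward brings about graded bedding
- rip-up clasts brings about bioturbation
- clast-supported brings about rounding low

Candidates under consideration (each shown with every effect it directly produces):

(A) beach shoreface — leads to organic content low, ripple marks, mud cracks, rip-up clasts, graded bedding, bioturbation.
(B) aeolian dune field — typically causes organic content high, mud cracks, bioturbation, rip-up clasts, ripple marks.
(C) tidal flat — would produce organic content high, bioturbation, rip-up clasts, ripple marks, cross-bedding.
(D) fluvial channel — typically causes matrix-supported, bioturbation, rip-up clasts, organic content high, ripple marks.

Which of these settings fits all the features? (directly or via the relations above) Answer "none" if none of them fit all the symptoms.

none

For each candidate, compare predicted effects to what was observed:
(A) beach shoreface — cross-bedding -; organic content high -; ripple marks +; bioturbation +; graded bedding +; mud cracks +
(B) aeolian dune field — does not account for cross-bedding, graded bedding
(C) tidal flat — cross-bedding +; organic content high +; ripple marks +; bioturbation +; graded bedding -; mud cracks -
(D) fluvial channel — cross-bedding -; organic content high +; ripple marks +; bioturbation +; graded bedding -; mud cracks -
Every candidate fails on at least one observation.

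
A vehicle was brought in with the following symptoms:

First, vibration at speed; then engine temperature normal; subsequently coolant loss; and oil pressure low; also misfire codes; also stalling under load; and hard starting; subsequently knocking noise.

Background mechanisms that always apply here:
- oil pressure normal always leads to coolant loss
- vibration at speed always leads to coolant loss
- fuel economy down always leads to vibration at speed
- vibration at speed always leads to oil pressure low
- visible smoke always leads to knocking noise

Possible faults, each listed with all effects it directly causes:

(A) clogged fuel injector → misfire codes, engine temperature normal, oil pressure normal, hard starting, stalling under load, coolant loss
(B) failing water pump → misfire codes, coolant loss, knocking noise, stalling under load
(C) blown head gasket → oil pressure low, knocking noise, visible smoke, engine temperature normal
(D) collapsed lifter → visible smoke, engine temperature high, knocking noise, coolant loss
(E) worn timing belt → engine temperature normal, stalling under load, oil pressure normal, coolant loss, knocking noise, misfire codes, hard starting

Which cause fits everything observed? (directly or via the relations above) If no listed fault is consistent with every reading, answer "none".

Testing each hypothesis:
(A) clogged fuel injector — vibration at speed -; engine temperature normal +; coolant loss +; oil pressure low -; misfire codes +; stalling under load +; hard starting +; knocking noise -
(B) failing water pump — does not account for vibration at speed, engine temperature normal, oil pressure low, hard starting
(C) blown head gasket — vibration at speed -; engine temperature normal +; coolant loss -; oil pressure low +; misfire codes -; stalling under load -; hard starting -; knocking noise +
(D) collapsed lifter — vibration at speed -; engine temperature normal -; coolant loss +; oil pressure low -; misfire codes -; stalling under load -; hard starting -; knocking noise +
(E) worn timing belt — vibration at speed -; engine temperature normal +; coolant loss +; oil pressure low -; misfire codes +; stalling under load +; hard starting +; knocking noise +
None of the listed candidates fits everything.

none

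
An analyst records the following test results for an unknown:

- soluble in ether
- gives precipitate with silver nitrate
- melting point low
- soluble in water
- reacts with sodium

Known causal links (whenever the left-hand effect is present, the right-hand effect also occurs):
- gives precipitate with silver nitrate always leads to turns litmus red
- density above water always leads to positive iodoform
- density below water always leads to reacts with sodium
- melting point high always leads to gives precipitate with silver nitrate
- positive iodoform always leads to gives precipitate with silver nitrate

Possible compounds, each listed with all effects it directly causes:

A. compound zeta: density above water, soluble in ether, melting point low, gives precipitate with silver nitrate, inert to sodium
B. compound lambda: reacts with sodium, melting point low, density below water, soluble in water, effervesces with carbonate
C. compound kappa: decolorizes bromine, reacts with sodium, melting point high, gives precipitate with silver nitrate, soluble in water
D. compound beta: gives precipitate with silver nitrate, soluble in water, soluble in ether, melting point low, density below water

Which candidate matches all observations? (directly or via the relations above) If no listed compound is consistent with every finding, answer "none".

Testing each hypothesis:
(A) compound zeta — soluble in ether match; gives precipitate with silver nitrate match; melting point low match; soluble in water miss; reacts with sodium miss
(B) compound lambda — does not account for soluble in ether, gives precipitate with silver nitrate
(C) compound kappa — fails on soluble in ether, melting point low (predicts melting point high, not melting point low)
(D) compound beta — accounts for every observation (reacts with sodium by density below water → reacts with sodium)
Only (D) is consistent with every observation.

D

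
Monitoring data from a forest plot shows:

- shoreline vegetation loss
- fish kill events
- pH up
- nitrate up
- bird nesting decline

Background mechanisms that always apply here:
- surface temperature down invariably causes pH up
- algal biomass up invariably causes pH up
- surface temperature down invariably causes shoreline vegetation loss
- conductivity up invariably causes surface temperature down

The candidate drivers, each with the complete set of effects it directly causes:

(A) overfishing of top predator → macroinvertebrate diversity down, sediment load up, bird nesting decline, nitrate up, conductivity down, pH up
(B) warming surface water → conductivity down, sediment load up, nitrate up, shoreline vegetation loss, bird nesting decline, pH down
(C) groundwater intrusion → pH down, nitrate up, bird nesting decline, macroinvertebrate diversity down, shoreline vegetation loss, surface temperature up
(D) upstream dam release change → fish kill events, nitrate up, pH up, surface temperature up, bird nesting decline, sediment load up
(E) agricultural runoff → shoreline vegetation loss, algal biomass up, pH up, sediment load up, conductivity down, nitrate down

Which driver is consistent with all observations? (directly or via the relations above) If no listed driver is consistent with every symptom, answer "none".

Per-candidate check:
(A) overfishing of top predator — shoreline vegetation loss miss; fish kill events miss; pH up match; nitrate up match; bird nesting decline match
(B) warming surface water — fails on fish kill events, pH up (predicts pH down, not pH up)
(C) groundwater intrusion — shoreline vegetation loss match; fish kill events miss; pH up miss; nitrate up match; bird nesting decline match
(D) upstream dam release change — shoreline vegetation loss miss; fish kill events match; pH up match; nitrate up match; bird nesting decline match
(E) agricultural runoff — shoreline vegetation loss match; fish kill events miss; pH up match; nitrate up miss; bird nesting decline miss
No candidate is consistent with all observations.

none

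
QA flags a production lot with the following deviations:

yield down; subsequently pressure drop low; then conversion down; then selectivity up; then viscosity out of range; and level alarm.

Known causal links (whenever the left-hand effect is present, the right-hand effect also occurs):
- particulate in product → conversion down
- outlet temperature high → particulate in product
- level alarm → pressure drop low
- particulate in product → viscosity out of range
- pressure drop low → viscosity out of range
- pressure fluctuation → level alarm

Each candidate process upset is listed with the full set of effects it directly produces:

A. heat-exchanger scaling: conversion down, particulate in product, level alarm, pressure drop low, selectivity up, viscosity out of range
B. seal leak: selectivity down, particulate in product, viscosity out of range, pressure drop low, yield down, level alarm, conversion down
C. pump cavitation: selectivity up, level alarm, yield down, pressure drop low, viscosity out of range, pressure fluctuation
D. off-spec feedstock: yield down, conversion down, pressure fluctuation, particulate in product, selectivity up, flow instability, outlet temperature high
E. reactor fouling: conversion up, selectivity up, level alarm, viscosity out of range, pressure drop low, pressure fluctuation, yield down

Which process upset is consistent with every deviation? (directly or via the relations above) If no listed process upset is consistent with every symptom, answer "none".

D

Per-candidate check:
(A) heat-exchanger scaling — yield down -; pressure drop low +; conversion down +; selectivity up +; viscosity out of range +; level alarm +
(B) seal leak — fails on selectivity up (predicts selectivity down, not selectivity up)
(C) pump cavitation — does not account for conversion down
(D) off-spec feedstock — accounts for every observation (pressure drop low through pressure fluctuation → level alarm → pressure drop low)
(E) reactor fouling — yield down +; pressure drop low +; conversion down -; selectivity up +; viscosity out of range +; level alarm +
(D) is the only candidate with no mismatches.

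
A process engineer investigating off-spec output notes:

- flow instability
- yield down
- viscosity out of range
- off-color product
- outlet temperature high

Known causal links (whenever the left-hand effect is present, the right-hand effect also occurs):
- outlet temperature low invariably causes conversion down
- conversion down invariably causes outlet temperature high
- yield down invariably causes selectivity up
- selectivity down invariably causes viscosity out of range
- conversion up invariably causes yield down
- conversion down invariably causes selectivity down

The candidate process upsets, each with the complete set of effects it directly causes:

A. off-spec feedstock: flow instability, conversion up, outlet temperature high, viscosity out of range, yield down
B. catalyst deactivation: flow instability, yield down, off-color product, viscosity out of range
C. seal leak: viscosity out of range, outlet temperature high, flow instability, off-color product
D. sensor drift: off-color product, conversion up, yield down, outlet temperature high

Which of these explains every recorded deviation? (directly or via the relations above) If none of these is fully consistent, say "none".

Checking each candidate against the observations:
(A) off-spec feedstock — flow instability match; yield down match; viscosity out of range match; off-color product miss; outlet temperature high match
(B) catalyst deactivation — does not account for outlet temperature high
(C) seal leak — does not account for yield down
(D) sensor drift — does not account for flow instability, viscosity out of range
None of the listed candidates fits everything.

none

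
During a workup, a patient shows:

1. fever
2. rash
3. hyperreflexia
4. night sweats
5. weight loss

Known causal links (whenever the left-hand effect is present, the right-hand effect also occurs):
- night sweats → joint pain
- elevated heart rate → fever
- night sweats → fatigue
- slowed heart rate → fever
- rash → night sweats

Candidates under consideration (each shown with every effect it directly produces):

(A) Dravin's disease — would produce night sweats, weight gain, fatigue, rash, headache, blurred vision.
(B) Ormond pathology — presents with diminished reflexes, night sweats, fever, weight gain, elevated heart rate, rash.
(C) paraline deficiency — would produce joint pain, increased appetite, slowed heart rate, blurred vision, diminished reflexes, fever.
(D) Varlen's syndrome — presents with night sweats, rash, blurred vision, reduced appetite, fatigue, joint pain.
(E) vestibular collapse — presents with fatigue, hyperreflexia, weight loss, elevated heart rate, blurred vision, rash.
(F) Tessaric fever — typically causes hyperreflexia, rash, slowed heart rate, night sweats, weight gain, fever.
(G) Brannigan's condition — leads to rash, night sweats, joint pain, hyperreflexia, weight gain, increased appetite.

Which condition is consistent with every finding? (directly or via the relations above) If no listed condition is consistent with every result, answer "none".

E

Per-candidate check:
(A) Dravin's disease — fever NO; rash yes; hyperreflexia NO; night sweats yes; weight loss NO
(B) Ormond pathology — fever yes; rash yes; hyperreflexia NO; night sweats yes; weight loss NO
(C) paraline deficiency — fails on rash, hyperreflexia, night sweats, weight loss (predicts diminished reflexes, not hyperreflexia)
(D) Varlen's syndrome — fever NO; rash yes; hyperreflexia NO; night sweats yes; weight loss NO
(E) vestibular collapse — fever yes (via elevated heart rate → fever); rash yes; hyperreflexia yes; night sweats yes (via rash → night sweats); weight loss yes
(F) Tessaric fever — fever yes; rash yes; hyperreflexia yes; night sweats yes; weight loss NO
(G) Brannigan's condition — fever NO; rash yes; hyperreflexia yes; night sweats yes; weight loss NO
Only (E) is consistent with every observation.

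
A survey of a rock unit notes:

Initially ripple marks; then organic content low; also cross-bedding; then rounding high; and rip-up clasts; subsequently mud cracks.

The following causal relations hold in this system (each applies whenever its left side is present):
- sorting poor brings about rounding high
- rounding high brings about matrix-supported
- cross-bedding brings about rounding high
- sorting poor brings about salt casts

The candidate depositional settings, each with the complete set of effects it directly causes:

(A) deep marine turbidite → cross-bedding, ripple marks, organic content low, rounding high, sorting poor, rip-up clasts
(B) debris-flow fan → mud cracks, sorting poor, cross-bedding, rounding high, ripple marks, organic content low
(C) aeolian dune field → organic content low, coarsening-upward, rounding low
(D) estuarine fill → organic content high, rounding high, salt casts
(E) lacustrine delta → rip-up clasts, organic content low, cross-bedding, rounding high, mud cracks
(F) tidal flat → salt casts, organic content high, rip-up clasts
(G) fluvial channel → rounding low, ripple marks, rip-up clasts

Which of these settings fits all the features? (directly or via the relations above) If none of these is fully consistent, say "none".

Per-candidate check:
(A) deep marine turbidite — does not account for mud cracks
(B) debris-flow fan — ripple marks ✓; organic content low ✓; cross-bedding ✓; rounding high ✓; rip-up clasts ✗; mud cracks ✓
(C) aeolian dune field — fails on ripple marks, cross-bedding, rounding high, rip-up clasts, mud cracks (predicts rounding low, not rounding high)
(D) estuarine fill — fails on ripple marks, organic content low, cross-bedding, rip-up clasts, mud cracks (predicts organic content high, not organic content low)
(E) lacustrine delta — does not account for ripple marks
(F) tidal flat — ripple marks ✗; organic content low ✗; cross-bedding ✗; rounding high ✗; rip-up clasts ✓; mud cracks ✗
(G) fluvial channel — ripple marks ✓; organic content low ✗; cross-bedding ✗; rounding high ✗; rip-up clasts ✓; mud cracks ✗
Every candidate fails on at least one observation.

none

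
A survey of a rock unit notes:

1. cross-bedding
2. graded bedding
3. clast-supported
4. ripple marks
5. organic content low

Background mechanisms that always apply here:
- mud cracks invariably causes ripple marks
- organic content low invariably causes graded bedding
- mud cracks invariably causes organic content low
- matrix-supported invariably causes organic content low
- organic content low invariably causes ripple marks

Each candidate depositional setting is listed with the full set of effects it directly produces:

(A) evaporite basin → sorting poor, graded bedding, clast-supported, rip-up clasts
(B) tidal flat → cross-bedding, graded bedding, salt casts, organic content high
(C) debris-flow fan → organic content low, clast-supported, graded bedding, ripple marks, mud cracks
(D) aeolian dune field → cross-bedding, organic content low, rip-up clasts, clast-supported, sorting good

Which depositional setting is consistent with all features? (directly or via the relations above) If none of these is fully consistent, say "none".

D

Checking each candidate against the observations:
(A) evaporite basin — does not account for cross-bedding, ripple marks, organic content low
(B) tidal flat — fails on clast-supported, ripple marks, organic content low (predicts organic content high, not organic content low)
(C) debris-flow fan — does not account for cross-bedding
(D) aeolian dune field — accounts for every observation (graded bedding by organic content low → graded bedding)
(D) alone accounts for all the evidence.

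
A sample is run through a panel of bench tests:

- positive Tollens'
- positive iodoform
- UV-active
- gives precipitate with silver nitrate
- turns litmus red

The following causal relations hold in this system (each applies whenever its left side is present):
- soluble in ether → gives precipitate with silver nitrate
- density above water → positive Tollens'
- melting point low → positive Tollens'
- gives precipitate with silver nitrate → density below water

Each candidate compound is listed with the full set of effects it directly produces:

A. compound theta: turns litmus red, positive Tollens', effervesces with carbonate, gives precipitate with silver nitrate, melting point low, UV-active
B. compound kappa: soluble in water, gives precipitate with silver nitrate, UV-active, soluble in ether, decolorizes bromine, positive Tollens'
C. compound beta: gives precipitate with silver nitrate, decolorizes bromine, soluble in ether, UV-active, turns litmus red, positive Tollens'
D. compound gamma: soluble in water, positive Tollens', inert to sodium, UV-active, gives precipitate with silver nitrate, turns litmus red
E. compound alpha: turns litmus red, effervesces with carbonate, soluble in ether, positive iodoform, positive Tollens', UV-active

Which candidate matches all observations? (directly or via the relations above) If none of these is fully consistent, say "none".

For each candidate, compare predicted effects to what was observed:
(A) compound theta — does not account for positive iodoform
(B) compound kappa — positive Tollens' ✓; positive iodoform ✗; UV-active ✓; gives precipitate with silver nitrate ✓; turns litmus red ✗
(C) compound beta — does not account for positive iodoform
(D) compound gamma — positive Tollens' ✓; positive iodoform ✗; UV-active ✓; gives precipitate with silver nitrate ✓; turns litmus red ✓
(E) compound alpha — accounts for every observation (gives precipitate with silver nitrate via soluble in ether → gives precipitate with silver nitrate)
(E) is the only candidate with no mismatches.

E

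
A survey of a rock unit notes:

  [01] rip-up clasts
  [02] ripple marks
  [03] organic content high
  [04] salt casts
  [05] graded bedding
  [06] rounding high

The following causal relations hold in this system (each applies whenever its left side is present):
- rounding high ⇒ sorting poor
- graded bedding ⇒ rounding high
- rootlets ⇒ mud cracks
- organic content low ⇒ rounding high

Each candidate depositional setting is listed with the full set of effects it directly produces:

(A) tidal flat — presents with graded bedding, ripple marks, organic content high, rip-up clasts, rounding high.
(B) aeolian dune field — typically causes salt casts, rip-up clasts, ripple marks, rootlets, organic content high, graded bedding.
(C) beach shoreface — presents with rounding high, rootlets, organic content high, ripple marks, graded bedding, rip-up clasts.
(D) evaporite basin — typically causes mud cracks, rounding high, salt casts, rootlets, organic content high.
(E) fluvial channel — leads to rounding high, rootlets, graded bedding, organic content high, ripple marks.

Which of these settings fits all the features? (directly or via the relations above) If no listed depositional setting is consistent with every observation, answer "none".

B

For each candidate, compare predicted effects to what was observed:
(A) tidal flat — does not account for salt casts
(B) aeolian dune field — rip-up clasts +; ripple marks +; organic content high +; salt casts +; graded bedding +; rounding high + (by graded bedding → rounding high)
(C) beach shoreface — does not account for salt casts
(D) evaporite basin — does not account for rip-up clasts, ripple marks, graded bedding
(E) fluvial channel — rip-up clasts -; ripple marks +; organic content high +; salt casts -; graded bedding +; rounding high +
(B) is the only candidate with no mismatches.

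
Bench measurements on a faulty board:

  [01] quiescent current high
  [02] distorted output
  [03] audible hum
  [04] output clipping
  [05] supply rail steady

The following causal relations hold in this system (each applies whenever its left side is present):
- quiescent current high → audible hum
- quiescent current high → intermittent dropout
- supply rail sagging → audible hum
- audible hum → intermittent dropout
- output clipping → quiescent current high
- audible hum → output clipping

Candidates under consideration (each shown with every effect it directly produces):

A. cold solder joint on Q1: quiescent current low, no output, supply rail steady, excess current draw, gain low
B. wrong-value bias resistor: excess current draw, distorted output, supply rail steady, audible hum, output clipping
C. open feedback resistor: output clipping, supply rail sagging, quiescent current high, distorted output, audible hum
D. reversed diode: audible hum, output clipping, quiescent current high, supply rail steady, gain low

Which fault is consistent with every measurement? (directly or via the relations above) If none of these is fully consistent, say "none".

For each candidate, compare predicted effects to what was observed:
(A) cold solder joint on Q1 — quiescent current high -; distorted output -; audible hum -; output clipping -; supply rail steady +
(B) wrong-value bias resistor — quiescent current high + (by output clipping → quiescent current high); distorted output +; audible hum +; output clipping +; supply rail steady +
(C) open feedback resistor — fails on supply rail steady (predicts supply rail sagging, not supply rail steady)
(D) reversed diode — quiescent current high +; distorted output -; audible hum +; output clipping +; supply rail steady +
Only (B) is consistent with every observation.

B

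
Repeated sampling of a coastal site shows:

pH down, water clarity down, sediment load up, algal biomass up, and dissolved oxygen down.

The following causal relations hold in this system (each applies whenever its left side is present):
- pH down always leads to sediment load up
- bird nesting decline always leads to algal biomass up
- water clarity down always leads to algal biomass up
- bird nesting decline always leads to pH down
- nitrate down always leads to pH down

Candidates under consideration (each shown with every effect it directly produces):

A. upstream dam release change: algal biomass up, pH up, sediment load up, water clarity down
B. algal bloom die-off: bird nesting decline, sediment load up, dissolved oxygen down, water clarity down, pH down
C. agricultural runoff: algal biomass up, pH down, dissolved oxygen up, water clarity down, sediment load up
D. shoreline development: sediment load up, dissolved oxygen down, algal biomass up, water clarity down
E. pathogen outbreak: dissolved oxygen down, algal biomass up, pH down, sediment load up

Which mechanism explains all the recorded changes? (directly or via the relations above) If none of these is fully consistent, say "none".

B

Checking each candidate against the observations:
(A) upstream dam release change — pH down -; water clarity down +; sediment load up +; algal biomass up +; dissolved oxygen down -
(B) algal bloom die-off — pH down +; water clarity down +; sediment load up +; algal biomass up + (via water clarity down → algal biomass up); dissolved oxygen down +
(C) agricultural runoff — pH down +; water clarity down +; sediment load up +; algal biomass up +; dissolved oxygen down -
(D) shoreline development — pH down -; water clarity down +; sediment load up +; algal biomass up +; dissolved oxygen down +
(E) pathogen outbreak — does not account for water clarity down
(B) alone accounts for all the evidence.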